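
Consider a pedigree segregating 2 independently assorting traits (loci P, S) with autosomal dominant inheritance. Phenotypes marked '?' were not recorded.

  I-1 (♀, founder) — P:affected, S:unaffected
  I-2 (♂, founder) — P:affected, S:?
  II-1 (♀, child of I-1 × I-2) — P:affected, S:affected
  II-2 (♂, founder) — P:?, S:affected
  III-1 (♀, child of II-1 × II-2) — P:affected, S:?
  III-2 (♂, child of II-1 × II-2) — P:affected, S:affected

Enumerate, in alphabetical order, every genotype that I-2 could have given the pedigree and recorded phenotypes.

I-2 ∈ {PP SS, PP Ss, Pp SS, Pp Ss}

P/I-1 aff ·: Pp|PP
P/I-2 aff ·: Pp|PP
P/II-1 aff I-1×I-2: Pp|PP
P/II-2 ? ·: pp|Pp|PP
P/III-1 aff II-1×II-2: Pp|PP
P/III-2 aff II-1×II-2: Pp|PP
⇒ P over [I-1,I-2,II-1,II-2,III-1,III-2]: 51 consistent
S/I-1 un ·: ss
S/I-2 ? ·: Ss|SS
S/II-1 aff I-1×I-2: Ss
S/II-2 aff ·: Ss|SS
S/III-1 ? II-1×II-2: ss|Ss|SS
S/III-2 aff II-1×II-2: Ss|SS
⇒ S over [I-1,I-2,II-1,II-2,III-1,III-2]: 20 consistent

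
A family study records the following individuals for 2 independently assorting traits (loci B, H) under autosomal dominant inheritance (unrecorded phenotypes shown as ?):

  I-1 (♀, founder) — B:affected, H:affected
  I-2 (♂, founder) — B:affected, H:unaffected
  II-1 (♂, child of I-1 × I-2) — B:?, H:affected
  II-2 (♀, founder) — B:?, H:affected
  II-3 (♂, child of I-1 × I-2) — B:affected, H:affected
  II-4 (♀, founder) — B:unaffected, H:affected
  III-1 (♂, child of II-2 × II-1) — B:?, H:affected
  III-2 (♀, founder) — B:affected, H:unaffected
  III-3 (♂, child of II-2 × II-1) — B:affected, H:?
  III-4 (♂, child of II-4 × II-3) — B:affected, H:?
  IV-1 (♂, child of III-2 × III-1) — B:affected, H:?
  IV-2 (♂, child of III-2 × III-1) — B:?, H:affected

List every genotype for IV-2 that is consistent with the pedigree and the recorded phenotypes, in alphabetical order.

IV-2 ∈ {BB Hh, Bb Hh, bb Hh}

B/I-1 aff ·: Bb|BB
B/I-2 aff ·: Bb|BB
B/II-1 ? I-1×I-2: bb|Bb|BB
B/II-2 ? ·: bb|Bb|BB
B/II-3 aff I-1×I-2: Bb|BB
B/II-4 un ·: bb
B/III-1 ? II-2×II-1: bb|Bb|BB
B/III-2 aff ·: Bb|BB
B/III-3 aff II-2×II-1: Bb|BB
B/III-4 aff II-4×II-3: Bb
B/IV-1 aff III-2×III-1: Bb|BB
B/IV-2 ? III-2×III-1: bb|Bb|BB
⇒ B over [I-1,I-2,II-1,II-2,II-3,II-4,III-1,III-2,III-3,III-4,IV-1,IV-2]: 835 consistent
H/I-1 aff ·: Hh|HH
H/I-2 un ·: hh
H/II-1 aff I-1×I-2: Hh
H/II-2 aff ·: Hh|HH
H/II-3 aff I-1×I-2: Hh
H/II-4 aff ·: Hh|HH
H/III-1 aff II-2×II-1: Hh|HH
H/III-2 un ·: hh
H/III-3 ? II-2×II-1: hh|Hh|HH
H/III-4 ? II-4×II-3: hh|Hh|HH
H/IV-1 ? III-2×III-1: hh|Hh
H/IV-2 aff III-2×III-1: Hh
⇒ H over [I-1,I-2,II-1,II-2,II-3,II-4,III-1,III-2,III-3,III-4,IV-1,IV-2]: 150 consistent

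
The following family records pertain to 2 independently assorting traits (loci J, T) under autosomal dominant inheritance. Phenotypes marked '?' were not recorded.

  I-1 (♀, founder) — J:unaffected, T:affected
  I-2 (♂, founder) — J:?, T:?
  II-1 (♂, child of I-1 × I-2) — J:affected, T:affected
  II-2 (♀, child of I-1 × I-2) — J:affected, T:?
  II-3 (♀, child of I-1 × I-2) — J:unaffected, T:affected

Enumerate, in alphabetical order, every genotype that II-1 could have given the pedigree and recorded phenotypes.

II-1 ∈ {Jj TT, Jj Tt}

J/I-1 un ·: jj
J/I-2 ? ·: Jj
J/II-1 aff I-1×I-2: Jj
J/II-2 aff I-1×I-2: Jj
J/II-3 un I-1×I-2: jj
⇒ J over [I-1,I-2,II-1,II-2,II-3]: 1 consistent
T/I-1 aff ·: Tt|TT
T/I-2 ? ·: tt|Tt|TT
T/II-1 aff I-1×I-2: Tt|TT
T/II-2 ? I-1×I-2: tt|Tt|TT
T/II-3 aff I-1×I-2: Tt|TT
⇒ T over [I-1,I-2,II-1,II-2,II-3]: 32 consistent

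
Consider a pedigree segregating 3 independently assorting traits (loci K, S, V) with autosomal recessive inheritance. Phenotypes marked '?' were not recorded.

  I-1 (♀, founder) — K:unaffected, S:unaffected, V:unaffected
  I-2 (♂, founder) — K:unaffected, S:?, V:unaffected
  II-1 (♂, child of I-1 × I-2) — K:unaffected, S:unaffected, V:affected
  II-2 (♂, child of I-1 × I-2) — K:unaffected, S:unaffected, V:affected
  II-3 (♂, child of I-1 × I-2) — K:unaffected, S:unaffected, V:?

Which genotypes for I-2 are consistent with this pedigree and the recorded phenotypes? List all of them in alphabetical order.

K/I-1 un ·: KK|Kk
K/I-2 un ·: KK|Kk
K/II-1 un I-1×I-2: KK|Kk
K/II-2 un I-1×I-2: KK|Kk
K/II-3 un I-1×I-2: KK|Kk
⇒ K over [I-1,I-2,II-1,II-2,II-3]: 25 consistent
S/I-1 un ·: SS|Ss
S/I-2 ? ·: SS|Ss|ss
S/II-1 un I-1×I-2: SS|Ss
S/II-2 un I-1×I-2: SS|Ss
S/II-3 un I-1×I-2: SS|Ss
⇒ S over [I-1,I-2,II-1,II-2,II-3]: 27 consistent
V/I-1 un ·: Vv
V/I-2 un ·: Vv
V/II-1 aff I-1×I-2: vv
V/II-2 aff I-1×I-2: vv
V/II-3 ? I-1×I-2: VV|Vv|vv
⇒ V over [I-1,I-2,II-1,II-2,II-3]: 3 consistent

I-2 ∈ {KK SS Vv, KK Ss Vv, KK ss Vv, Kk SS Vv, Kk Ss Vv, Kk ss Vv}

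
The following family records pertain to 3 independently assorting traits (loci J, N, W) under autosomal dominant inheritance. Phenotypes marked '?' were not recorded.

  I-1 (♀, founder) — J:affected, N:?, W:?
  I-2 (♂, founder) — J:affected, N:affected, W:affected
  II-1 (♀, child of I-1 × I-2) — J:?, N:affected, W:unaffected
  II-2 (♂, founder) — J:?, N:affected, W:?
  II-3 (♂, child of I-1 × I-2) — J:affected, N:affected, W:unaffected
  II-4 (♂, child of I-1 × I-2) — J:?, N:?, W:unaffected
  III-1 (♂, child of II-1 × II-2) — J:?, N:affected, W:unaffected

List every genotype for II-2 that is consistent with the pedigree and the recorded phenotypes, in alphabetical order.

II-2 ∈ {JJ NN Ww, JJ NN ww, JJ Nn Ww, JJ Nn ww, Jj NN Ww, Jj NN ww, Jj Nn Ww, Jj Nn ww, jj NN Ww, jj NN ww, jj Nn Ww, jj Nn ww}

J/I-1 aff ·: Jj|JJ
J/I-2 aff ·: Jj|JJ
J/II-1 ? I-1×I-2: jj|Jj|JJ
J/II-2 ? ·: jj|Jj|JJ
J/II-3 aff I-1×I-2: Jj|JJ
J/II-4 ? I-1×I-2: jj|Jj|JJ
J/III-1 ? II-1×II-2: jj|Jj|JJ
⇒ J over [I-1,I-2,II-1,II-2,II-3,II-4,III-1]: 182 consistent
N/I-1 ? ·: nn|Nn|NN
N/I-2 aff ·: Nn|NN
N/II-1 aff I-1×I-2: Nn|NN
N/II-2 aff ·: Nn|NN
N/II-3 aff I-1×I-2: Nn|NN
N/II-4 ? I-1×I-2: nn|Nn|NN
N/III-1 aff II-1×II-2: Nn|NN
⇒ N over [I-1,I-2,II-1,II-2,II-3,II-4,III-1]: 113 consistent
W/I-1 ? ·: ww|Ww
W/I-2 aff ·: Ww
W/II-1 un I-1×I-2: ww
W/II-2 ? ·: ww|Ww
W/II-3 un I-1×I-2: ww
W/II-4 un I-1×I-2: ww
W/III-1 un II-1×II-2: ww
⇒ W over [I-1,I-2,II-1,II-2,II-3,II-4,III-1]: 4 consistent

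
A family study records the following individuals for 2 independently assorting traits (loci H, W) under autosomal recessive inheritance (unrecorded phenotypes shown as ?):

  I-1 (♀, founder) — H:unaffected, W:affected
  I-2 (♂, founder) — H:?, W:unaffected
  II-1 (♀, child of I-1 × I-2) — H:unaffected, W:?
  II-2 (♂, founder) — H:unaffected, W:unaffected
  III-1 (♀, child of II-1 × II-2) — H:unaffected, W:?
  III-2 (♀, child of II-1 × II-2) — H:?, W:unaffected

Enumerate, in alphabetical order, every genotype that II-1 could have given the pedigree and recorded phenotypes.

II-1 ∈ {HH Ww, HH ww, Hh Ww, Hh ww}

H/I-1 un ·: HH|Hh
H/I-2 ? ·: HH|Hh|hh
H/II-1 un I-1×I-2: HH|Hh
H/II-2 un ·: HH|Hh
H/III-1 un II-1×II-2: HH|Hh
H/III-2 ? II-1×II-2: HH|Hh|hh
⇒ H over [I-1,I-2,II-1,II-2,III-1,III-2]: 70 consistent
W/I-1 aff ·: ww
W/I-2 un ·: WW|Ww
W/II-1 ? I-1×I-2: Ww|ww
W/II-2 un ·: WW|Ww
W/III-1 ? II-1×II-2: WW|Ww|ww
W/III-2 un II-1×II-2: WW|Ww
⇒ W over [I-1,I-2,II-1,II-2,III-1,III-2]: 23 consistent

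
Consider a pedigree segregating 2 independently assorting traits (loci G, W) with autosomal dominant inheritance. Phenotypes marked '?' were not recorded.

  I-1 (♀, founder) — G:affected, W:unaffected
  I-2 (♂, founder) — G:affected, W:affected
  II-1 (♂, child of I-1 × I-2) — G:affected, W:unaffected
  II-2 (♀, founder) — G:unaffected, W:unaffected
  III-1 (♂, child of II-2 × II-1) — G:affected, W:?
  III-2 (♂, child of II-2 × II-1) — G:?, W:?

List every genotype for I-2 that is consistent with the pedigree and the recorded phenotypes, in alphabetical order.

G/I-1 aff ·: Gg|GG
G/I-2 aff ·: Gg|GG
G/II-1 aff I-1×I-2: Gg|GG
G/II-2 un ·: gg
G/III-1 aff II-2×II-1: Gg
G/III-2 ? II-2×II-1: gg|Gg
⇒ G over [I-1,I-2,II-1,II-2,III-1,III-2]: 10 consistent
W/I-1 un ·: ww
W/I-2 aff ·: Ww
W/II-1 un I-1×I-2: ww
W/II-2 un ·: ww
W/III-1 ? II-2×II-1: ww
W/III-2 ? II-2×II-1: ww
⇒ W over [I-1,I-2,II-1,II-2,III-1,III-2]: 1 consistent

I-2 ∈ {GG Ww, Gg Ww}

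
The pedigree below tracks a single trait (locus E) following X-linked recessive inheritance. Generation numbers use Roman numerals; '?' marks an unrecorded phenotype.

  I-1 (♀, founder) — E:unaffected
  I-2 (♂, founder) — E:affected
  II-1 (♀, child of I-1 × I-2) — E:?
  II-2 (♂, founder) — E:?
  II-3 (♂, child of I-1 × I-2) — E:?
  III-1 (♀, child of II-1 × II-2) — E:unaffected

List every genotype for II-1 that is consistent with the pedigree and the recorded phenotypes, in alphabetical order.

II-1 ∈ {X^EX^e, X^eX^e}

E/I-1 un ·: X^EX^E|X^EX^e
E/I-2 aff ·: X^eY
E/II-1 ? I-1×I-2: X^EX^e|X^eX^e
E/II-2 ? ·: X^EY|X^eY
E/II-3 ? I-1×I-2: X^EY|X^eY
E/III-1 un II-1×II-2: X^EX^E|X^EX^e
⇒ E over [I-1,I-2,II-1,II-2,II-3,III-1]: 11 consistent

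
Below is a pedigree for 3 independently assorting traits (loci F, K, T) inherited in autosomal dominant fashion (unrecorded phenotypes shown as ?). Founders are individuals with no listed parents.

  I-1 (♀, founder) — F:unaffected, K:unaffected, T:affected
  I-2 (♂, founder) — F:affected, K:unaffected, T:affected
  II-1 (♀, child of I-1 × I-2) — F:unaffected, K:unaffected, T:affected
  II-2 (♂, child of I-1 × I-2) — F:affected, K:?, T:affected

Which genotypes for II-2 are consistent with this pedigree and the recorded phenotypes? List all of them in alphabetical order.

II-2 ∈ {Ff kk TT, Ff kk Tt}

F/I-1 un ·: ff
F/I-2 aff ·: Ff
F/II-1 un I-1×I-2: ff
F/II-2 aff I-1×I-2: Ff
⇒ F over [I-1,I-2,II-1,II-2]: 1 consistent
K/I-1 un ·: kk
K/I-2 un ·: kk
K/II-1 un I-1×I-2: kk
K/II-2 ? I-1×I-2: kk
⇒ K over [I-1,I-2,II-1,II-2]: 1 consistent
T/I-1 aff ·: Tt|TT
T/I-2 aff ·: Tt|TT
T/II-1 aff I-1×I-2: Tt|TT
T/II-2 aff I-1×I-2: Tt|TT
⇒ T over [I-1,I-2,II-1,II-2]: 13 consistent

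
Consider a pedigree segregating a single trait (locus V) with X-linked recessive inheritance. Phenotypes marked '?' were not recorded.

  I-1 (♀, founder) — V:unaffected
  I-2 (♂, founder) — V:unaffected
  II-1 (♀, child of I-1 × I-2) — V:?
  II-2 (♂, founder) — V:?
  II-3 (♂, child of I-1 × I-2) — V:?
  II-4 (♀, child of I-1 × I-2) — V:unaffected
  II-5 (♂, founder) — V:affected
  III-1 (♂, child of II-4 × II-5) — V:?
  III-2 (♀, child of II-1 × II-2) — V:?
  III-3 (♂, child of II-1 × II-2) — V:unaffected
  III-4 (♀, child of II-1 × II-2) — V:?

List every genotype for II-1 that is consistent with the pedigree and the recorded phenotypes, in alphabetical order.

V/I-1 un ·: X^VX^V|X^VX^v
V/I-2 un ·: X^VY
V/II-1 ? I-1×I-2: X^VX^V|X^VX^v
V/II-2 ? ·: X^VY|X^vY
V/II-3 ? I-1×I-2: X^VY|X^vY
V/II-4 un I-1×I-2: X^VX^V|X^VX^v
V/II-5 aff ·: X^vY
V/III-1 ? II-4×II-5: X^VY|X^vY
V/III-2 ? II-1×II-2: X^VX^V|X^VX^v|X^vX^v
V/III-3 un II-1×II-2: X^VY
V/III-4 ? II-1×II-2: X^VX^V|X^VX^v|X^vX^v
⇒ V over [I-1,I-2,II-1,II-2,II-3,II-4,II-5,III-1,III-2,III-3,III-4]: 62 consistent

II-1 ∈ {X^VX^V, X^VX^v}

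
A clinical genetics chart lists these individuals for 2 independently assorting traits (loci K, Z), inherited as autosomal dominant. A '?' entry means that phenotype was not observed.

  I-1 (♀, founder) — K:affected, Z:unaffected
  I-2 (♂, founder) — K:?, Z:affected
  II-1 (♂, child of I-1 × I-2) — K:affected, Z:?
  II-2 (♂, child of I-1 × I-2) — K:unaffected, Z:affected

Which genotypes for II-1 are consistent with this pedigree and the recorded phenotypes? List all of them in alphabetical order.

K/I-1 aff ·: Kk
K/I-2 ? ·: kk|Kk
K/II-1 aff I-1×I-2: Kk|KK
K/II-2 un I-1×I-2: kk
⇒ K over [I-1,I-2,II-1,II-2]: 3 consistent
Z/I-1 un ·: zz
Z/I-2 aff ·: Zz|ZZ
Z/II-1 ? I-1×I-2: zz|Zz
Z/II-2 aff I-1×I-2: Zz
⇒ Z over [I-1,I-2,II-1,II-2]: 3 consistent

II-1 ∈ {KK Zz, KK zz, Kk Zz, Kk zz}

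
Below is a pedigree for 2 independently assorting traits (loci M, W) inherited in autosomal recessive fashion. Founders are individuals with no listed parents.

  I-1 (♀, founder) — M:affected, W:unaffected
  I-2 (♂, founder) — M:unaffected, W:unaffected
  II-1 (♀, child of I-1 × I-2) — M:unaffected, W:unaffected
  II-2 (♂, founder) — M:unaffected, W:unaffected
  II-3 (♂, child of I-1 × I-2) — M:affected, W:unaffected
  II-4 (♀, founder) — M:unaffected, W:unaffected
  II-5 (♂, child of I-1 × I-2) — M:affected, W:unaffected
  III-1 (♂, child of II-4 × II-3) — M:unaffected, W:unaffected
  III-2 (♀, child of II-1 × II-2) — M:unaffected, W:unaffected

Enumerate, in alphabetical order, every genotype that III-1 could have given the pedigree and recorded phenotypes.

III-1 ∈ {Mm WW, Mm Ww}

M/I-1 aff ·: mm
M/I-2 un ·: Mm
M/II-1 un I-1×I-2: Mm
M/II-2 un ·: MM|Mm
M/II-3 aff I-1×I-2: mm
M/II-4 un ·: MM|Mm
M/II-5 aff I-1×I-2: mm
M/III-1 un II-4×II-3: Mm
M/III-2 un II-1×II-2: MM|Mm
⇒ M over [I-1,I-2,II-1,II-2,II-3,II-4,II-5,III-1,III-2]: 8 consistent
W/I-1 un ·: WW|Ww
W/I-2 un ·: WW|Ww
W/II-1 un I-1×I-2: WW|Ww
W/II-2 un ·: WW|Ww
W/II-3 un I-1×I-2: WW|Ww
W/II-4 un ·: WW|Ww
W/II-5 un I-1×I-2: WW|Ww
W/III-1 un II-4×II-3: WW|Ww
W/III-2 un II-1×II-2: WW|Ww
⇒ W over [I-1,I-2,II-1,II-2,II-3,II-4,II-5,III-1,III-2]: 303 consistent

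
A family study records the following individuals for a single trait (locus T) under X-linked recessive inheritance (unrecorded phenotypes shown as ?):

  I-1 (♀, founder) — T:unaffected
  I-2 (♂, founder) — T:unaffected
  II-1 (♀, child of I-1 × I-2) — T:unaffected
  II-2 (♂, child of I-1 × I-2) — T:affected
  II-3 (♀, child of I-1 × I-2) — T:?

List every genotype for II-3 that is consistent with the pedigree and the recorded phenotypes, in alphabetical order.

T/I-1 un ·: X^TX^t
T/I-2 un ·: X^TY
T/II-1 un I-1×I-2: X^TX^T|X^TX^t
T/II-2 aff I-1×I-2: X^tY
T/II-3 ? I-1×I-2: X^TX^T|X^TX^t
⇒ T over [I-1,I-2,II-1,II-2,II-3]: 4 consistent

II-3 ∈ {X^TX^T, X^TX^t}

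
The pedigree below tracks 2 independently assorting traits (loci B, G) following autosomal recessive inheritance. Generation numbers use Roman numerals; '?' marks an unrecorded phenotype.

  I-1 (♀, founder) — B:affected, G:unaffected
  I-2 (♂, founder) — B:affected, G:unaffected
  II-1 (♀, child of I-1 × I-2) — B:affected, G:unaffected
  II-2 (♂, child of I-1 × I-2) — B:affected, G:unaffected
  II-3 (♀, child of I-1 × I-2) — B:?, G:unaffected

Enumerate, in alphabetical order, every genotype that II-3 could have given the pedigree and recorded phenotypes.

II-3 ∈ {bb GG, bb Gg}

B/I-1 aff ·: bb
B/I-2 aff ·: bb
B/II-1 aff I-1×I-2: bb
B/II-2 aff I-1×I-2: bb
B/II-3 ? I-1×I-2: bb
⇒ B over [I-1,I-2,II-1,II-2,II-3]: 1 consistent
G/I-1 un ·: GG|Gg
G/I-2 un ·: GG|Gg
G/II-1 un I-1×I-2: GG|Gg
G/II-2 un I-1×I-2: GG|Gg
G/II-3 un I-1×I-2: GG|Gg
⇒ G over [I-1,I-2,II-1,II-2,II-3]: 25 consistent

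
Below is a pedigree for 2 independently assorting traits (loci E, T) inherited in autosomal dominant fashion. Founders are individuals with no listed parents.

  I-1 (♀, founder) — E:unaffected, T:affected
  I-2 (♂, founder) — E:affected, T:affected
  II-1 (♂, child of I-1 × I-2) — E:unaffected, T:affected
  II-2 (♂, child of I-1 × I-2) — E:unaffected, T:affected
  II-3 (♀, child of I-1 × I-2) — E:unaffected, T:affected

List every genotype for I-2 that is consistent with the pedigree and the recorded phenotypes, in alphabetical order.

E/I-1 un ·: ee
E/I-2 aff ·: Ee
E/II-1 un I-1×I-2: ee
E/II-2 un I-1×I-2: ee
E/II-3 un I-1×I-2: ee
⇒ E over [I-1,I-2,II-1,II-2,II-3]: 1 consistent
T/I-1 aff ·: Tt|TT
T/I-2 aff ·: Tt|TT
T/II-1 aff I-1×I-2: Tt|TT
T/II-2 aff I-1×I-2: Tt|TT
T/II-3 aff I-1×I-2: Tt|TT
⇒ T over [I-1,I-2,II-1,II-2,II-3]: 25 consistent

I-2 ∈ {Ee TT, Ee Tt}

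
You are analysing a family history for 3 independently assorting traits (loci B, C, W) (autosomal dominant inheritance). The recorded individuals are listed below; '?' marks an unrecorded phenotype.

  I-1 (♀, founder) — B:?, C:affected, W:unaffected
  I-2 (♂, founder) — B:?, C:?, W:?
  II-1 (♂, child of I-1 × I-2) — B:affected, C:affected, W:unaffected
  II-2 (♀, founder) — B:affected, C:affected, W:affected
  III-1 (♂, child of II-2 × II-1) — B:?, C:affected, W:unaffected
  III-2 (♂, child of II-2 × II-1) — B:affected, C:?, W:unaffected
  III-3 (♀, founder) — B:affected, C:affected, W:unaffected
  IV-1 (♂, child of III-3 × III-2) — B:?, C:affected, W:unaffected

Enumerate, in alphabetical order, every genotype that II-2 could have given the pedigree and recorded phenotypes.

B/I-1 ? ·: bb|Bb|BB
B/I-2 ? ·: bb|Bb|BB
B/II-1 aff I-1×I-2: Bb|BB
B/II-2 aff ·: Bb|BB
B/III-1 ? II-2×II-1: bb|Bb|BB
B/III-2 aff II-2×II-1: Bb|BB
B/III-3 aff ·: Bb|BB
B/IV-1 ? III-3×III-2: bb|Bb|BB
⇒ B over [I-1,I-2,II-1,II-2,III-1,III-2,III-3,IV-1]: 356 consistent
C/I-1 aff ·: Cc|CC
C/I-2 ? ·: cc|Cc|CC
C/II-1 aff I-1×I-2: Cc|CC
C/II-2 aff ·: Cc|CC
C/III-1 aff II-2×II-1: Cc|CC
C/III-2 ? II-2×II-1: cc|Cc|CC
C/III-3 aff ·: Cc|CC
C/IV-1 aff III-3×III-2: Cc|CC
⇒ C over [I-1,I-2,II-1,II-2,III-1,III-2,III-3,IV-1]: 228 consistent
W/I-1 un ·: ww
W/I-2 ? ·: ww|Ww
W/II-1 un I-1×I-2: ww
W/II-2 aff ·: Ww
W/III-1 un II-2×II-1: ww
W/III-2 un II-2×II-1: ww
W/III-3 un ·: ww
W/IV-1 un III-3×III-2: ww
⇒ W over [I-1,I-2,II-1,II-2,III-1,III-2,III-3,IV-1]: 2 consistent

II-2 ∈ {BB CC Ww, BB Cc Ww, Bb CC Ww, Bb Cc Ww}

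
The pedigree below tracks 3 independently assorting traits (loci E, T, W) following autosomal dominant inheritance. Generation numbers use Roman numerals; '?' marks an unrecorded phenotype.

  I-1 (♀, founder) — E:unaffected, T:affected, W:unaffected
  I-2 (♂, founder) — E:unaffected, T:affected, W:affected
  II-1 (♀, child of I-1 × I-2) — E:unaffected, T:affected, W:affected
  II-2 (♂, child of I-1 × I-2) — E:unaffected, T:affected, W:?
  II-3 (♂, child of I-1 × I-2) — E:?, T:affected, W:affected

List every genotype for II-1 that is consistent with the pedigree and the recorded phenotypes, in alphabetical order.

II-1 ∈ {ee TT Ww, ee Tt Ww}

E/I-1 un ·: ee
E/I-2 un ·: ee
E/II-1 un I-1×I-2: ee
E/II-2 un I-1×I-2: ee
E/II-3 ? I-1×I-2: ee
⇒ E over [I-1,I-2,II-1,II-2,II-3]: 1 consistent
T/I-1 aff ·: Tt|TT
T/I-2 aff ·: Tt|TT
T/II-1 aff I-1×I-2: Tt|TT
T/II-2 aff I-1×I-2: Tt|TT
T/II-3 aff I-1×I-2: Tt|TT
⇒ T over [I-1,I-2,II-1,II-2,II-3]: 25 consistent
W/I-1 un ·: ww
W/I-2 aff ·: Ww|WW
W/II-1 aff I-1×I-2: Ww
W/II-2 ? I-1×I-2: ww|Ww
W/II-3 aff I-1×I-2: Ww
⇒ W over [I-1,I-2,II-1,II-2,II-3]: 3 consistent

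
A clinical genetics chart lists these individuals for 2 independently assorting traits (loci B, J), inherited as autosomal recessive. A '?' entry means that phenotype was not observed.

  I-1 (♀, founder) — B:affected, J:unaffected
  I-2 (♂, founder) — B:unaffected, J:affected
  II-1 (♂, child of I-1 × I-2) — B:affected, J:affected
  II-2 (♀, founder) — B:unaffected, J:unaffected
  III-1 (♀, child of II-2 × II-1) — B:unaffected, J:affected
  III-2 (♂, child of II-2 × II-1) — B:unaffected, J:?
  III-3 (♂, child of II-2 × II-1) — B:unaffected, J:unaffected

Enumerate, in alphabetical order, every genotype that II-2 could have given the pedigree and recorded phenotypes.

B/I-1 aff ·: bb
B/I-2 un ·: Bb
B/II-1 aff I-1×I-2: bb
B/II-2 un ·: BB|Bb
B/III-1 un II-2×II-1: Bb
B/III-2 un II-2×II-1: Bb
B/III-3 un II-2×II-1: Bb
⇒ B over [I-1,I-2,II-1,II-2,III-1,III-2,III-3]: 2 consistent
J/I-1 un ·: Jj
J/I-2 aff ·: jj
J/II-1 aff I-1×I-2: jj
J/II-2 un ·: Jj
J/III-1 aff II-2×II-1: jj
J/III-2 ? II-2×II-1: Jj|jj
J/III-3 un II-2×II-1: Jj
⇒ J over [I-1,I-2,II-1,II-2,III-1,III-2,III-3]: 2 consistent

II-2 ∈ {BB Jj, Bb Jj}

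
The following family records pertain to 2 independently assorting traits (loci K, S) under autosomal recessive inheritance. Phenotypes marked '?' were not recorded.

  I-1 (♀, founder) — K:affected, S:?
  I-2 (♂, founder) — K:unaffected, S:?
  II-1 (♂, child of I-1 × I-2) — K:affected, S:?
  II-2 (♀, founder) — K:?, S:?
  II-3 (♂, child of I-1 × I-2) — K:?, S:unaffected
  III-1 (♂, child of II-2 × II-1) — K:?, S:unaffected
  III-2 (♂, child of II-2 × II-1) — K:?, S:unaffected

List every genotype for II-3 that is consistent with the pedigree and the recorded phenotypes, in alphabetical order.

II-3 ∈ {Kk SS, Kk Ss, kk SS, kk Ss}

K/I-1 aff ·: kk
K/I-2 un ·: Kk
K/II-1 aff I-1×I-2: kk
K/II-2 ? ·: KK|Kk|kk
K/II-3 ? I-1×I-2: Kk|kk
K/III-1 ? II-2×II-1: Kk|kk
K/III-2 ? II-2×II-1: Kk|kk
⇒ K over [I-1,I-2,II-1,II-2,II-3,III-1,III-2]: 12 consistent
S/I-1 ? ·: SS|Ss|ss
S/I-2 ? ·: SS|Ss|ss
S/II-1 ? I-1×I-2: SS|Ss|ss
S/II-2 ? ·: SS|Ss|ss
S/II-3 un I-1×I-2: SS|Ss
S/III-1 un II-2×II-1: SS|Ss
S/III-2 un II-2×II-1: SS|Ss
⇒ S over [I-1,I-2,II-1,II-2,II-3,III-1,III-2]: 140 consistent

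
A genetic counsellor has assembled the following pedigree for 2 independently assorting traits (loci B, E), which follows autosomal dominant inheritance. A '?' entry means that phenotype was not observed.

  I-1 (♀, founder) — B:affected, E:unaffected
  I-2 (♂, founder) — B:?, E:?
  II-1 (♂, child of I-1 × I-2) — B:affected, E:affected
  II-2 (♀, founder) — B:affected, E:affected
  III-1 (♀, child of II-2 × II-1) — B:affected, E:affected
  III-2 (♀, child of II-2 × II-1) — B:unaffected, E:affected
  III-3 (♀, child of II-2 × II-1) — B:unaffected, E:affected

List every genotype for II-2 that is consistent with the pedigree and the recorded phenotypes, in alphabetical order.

II-2 ∈ {Bb EE, Bb Ee}

B/I-1 aff ·: Bb|BB
B/I-2 ? ·: bb|Bb|BB
B/II-1 aff I-1×I-2: Bb
B/II-2 aff ·: Bb
B/III-1 aff II-2×II-1: Bb|BB
B/III-2 un II-2×II-1: bb
B/III-3 un II-2×II-1: bb
⇒ B over [I-1,I-2,II-1,II-2,III-1,III-2,III-3]: 10 consistent
E/I-1 un ·: ee
E/I-2 ? ·: Ee|EE
E/II-1 aff I-1×I-2: Ee
E/II-2 aff ·: Ee|EE
E/III-1 aff II-2×II-1: Ee|EE
E/III-2 aff II-2×II-1: Ee|EE
E/III-3 aff II-2×II-1: Ee|EE
⇒ E over [I-1,I-2,II-1,II-2,III-1,III-2,III-3]: 32 consistent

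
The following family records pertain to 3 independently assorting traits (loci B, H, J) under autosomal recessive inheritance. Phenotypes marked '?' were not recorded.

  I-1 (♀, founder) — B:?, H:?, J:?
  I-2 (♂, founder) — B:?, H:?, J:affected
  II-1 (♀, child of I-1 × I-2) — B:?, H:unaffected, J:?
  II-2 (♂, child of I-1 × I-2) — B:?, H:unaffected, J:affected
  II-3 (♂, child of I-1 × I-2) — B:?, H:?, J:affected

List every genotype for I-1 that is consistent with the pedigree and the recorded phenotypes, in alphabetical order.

B/I-1 ? ·: BB|Bb|bb
B/I-2 ? ·: BB|Bb|bb
B/II-1 ? I-1×I-2: BB|Bb|bb
B/II-2 ? I-1×I-2: BB|Bb|bb
B/II-3 ? I-1×I-2: BB|Bb|bb
⇒ B over [I-1,I-2,II-1,II-2,II-3]: 63 consistent
H/I-1 ? ·: HH|Hh|hh
H/I-2 ? ·: HH|Hh|hh
H/II-1 un I-1×I-2: HH|Hh
H/II-2 un I-1×I-2: HH|Hh
H/II-3 ? I-1×I-2: HH|Hh|hh
⇒ H over [I-1,I-2,II-1,II-2,II-3]: 35 consistent
J/I-1 ? ·: Jj|jj
J/I-2 aff ·: jj
J/II-1 ? I-1×I-2: Jj|jj
J/II-2 aff I-1×I-2: jj
J/II-3 aff I-1×I-2: jj
⇒ J over [I-1,I-2,II-1,II-2,II-3]: 3 consistent

I-1 ∈ {BB HH Jj, BB HH jj, BB Hh Jj, BB Hh jj, BB hh Jj, BB hh jj, Bb HH Jj, Bb HH jj, Bb Hh Jj, Bb Hh jj, Bb hh Jj, Bb hh jj, bb HH Jj, bb HH jj, bb Hh Jj, bb Hh jj, bb hh Jj, bb hh jj}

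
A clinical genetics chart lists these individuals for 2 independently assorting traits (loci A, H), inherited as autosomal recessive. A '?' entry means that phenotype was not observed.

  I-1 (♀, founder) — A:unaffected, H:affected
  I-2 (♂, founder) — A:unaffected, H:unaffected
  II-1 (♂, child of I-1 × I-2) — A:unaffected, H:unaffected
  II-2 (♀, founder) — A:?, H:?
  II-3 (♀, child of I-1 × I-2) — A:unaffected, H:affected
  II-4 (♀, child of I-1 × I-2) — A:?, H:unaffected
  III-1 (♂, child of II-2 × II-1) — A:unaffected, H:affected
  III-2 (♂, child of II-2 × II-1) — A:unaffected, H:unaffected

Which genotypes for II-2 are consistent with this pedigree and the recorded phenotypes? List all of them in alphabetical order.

A/I-1 un ·: AA|Aa
A/I-2 un ·: AA|Aa
A/II-1 un I-1×I-2: AA|Aa
A/II-2 ? ·: AA|Aa|aa
A/II-3 un I-1×I-2: AA|Aa
A/II-4 ? I-1×I-2: AA|Aa|aa
A/III-1 un II-2×II-1: AA|Aa
A/III-2 un II-2×II-1: AA|Aa
⇒ A over [I-1,I-2,II-1,II-2,II-3,II-4,III-1,III-2]: 216 consistent
H/I-1 aff ·: hh
H/I-2 un ·: Hh
H/II-1 un I-1×I-2: Hh
H/II-2 ? ·: Hh|hh
H/II-3 aff I-1×I-2: hh
H/II-4 un I-1×I-2: Hh
H/III-1 aff II-2×II-1: hh
H/III-2 un II-2×II-1: HH|Hh
⇒ H over [I-1,I-2,II-1,II-2,II-3,II-4,III-1,III-2]: 3 consistent

II-2 ∈ {AA Hh, AA hh, Aa Hh, Aa hh, aa Hh, aa hh}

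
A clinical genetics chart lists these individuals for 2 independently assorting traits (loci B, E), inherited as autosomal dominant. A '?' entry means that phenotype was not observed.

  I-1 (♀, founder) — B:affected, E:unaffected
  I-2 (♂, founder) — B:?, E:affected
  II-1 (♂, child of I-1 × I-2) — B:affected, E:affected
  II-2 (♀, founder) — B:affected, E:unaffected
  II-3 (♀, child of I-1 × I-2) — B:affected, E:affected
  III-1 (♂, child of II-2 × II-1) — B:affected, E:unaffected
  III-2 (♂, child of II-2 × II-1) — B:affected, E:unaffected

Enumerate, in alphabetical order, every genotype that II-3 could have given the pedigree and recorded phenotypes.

B/I-1 aff ·: Bb|BB
B/I-2 ? ·: bb|Bb|BB
B/II-1 aff I-1×I-2: Bb|BB
B/II-2 aff ·: Bb|BB
B/II-3 aff I-1×I-2: Bb|BB
B/III-1 aff II-2×II-1: Bb|BB
B/III-2 aff II-2×II-1: Bb|BB
⇒ B over [I-1,I-2,II-1,II-2,II-3,III-1,III-2]: 99 consistent
E/I-1 un ·: ee
E/I-2 aff ·: Ee|EE
E/II-1 aff I-1×I-2: Ee
E/II-2 un ·: ee
E/II-3 aff I-1×I-2: Ee
E/III-1 un II-2×II-1: ee
E/III-2 un II-2×II-1: ee
⇒ E over [I-1,I-2,II-1,II-2,II-3,III-1,III-2]: 2 consistent

II-3 ∈ {BB Ee, Bb Ee}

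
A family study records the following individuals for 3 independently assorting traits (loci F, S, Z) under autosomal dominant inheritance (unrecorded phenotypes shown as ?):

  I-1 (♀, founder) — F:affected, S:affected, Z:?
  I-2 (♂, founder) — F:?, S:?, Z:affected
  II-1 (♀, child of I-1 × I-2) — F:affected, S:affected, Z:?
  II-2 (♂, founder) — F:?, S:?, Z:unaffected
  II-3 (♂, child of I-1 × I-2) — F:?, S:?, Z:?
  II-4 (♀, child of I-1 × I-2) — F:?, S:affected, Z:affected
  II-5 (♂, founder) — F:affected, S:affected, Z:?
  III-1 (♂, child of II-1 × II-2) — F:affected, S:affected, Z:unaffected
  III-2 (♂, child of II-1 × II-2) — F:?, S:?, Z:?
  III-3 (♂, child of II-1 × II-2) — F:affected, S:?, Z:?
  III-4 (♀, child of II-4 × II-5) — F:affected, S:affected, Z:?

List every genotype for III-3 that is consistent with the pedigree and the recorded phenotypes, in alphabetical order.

F/I-1 aff ·: Ff|FF
F/I-2 ? ·: ff|Ff|FF
F/II-1 aff I-1×I-2: Ff|FF
F/II-2 ? ·: ff|Ff|FF
F/II-3 ? I-1×I-2: ff|Ff|FF
F/II-4 ? I-1×I-2: ff|Ff|FF
F/II-5 aff ·: Ff|FF
F/III-1 aff II-1×II-2: Ff|FF
F/III-2 ? II-1×II-2: ff|Ff|FF
F/III-3 aff II-1×II-2: Ff|FF
F/III-4 aff II-4×II-5: Ff|FF
⇒ F over [I-1,I-2,II-1,II-2,II-3,II-4,II-5,III-1,III-2,III-3,III-4]: 2142 consistent
S/I-1 aff ·: Ss|SS
S/I-2 ? ·: ss|Ss|SS
S/II-1 aff I-1×I-2: Ss|SS
S/II-2 ? ·: ss|Ss|SS
S/II-3 ? I-1×I-2: ss|Ss|SS
S/II-4 aff I-1×I-2: Ss|SS
S/II-5 aff ·: Ss|SS
S/III-1 aff II-1×II-2: Ss|SS
S/III-2 ? II-1×II-2: ss|Ss|SS
S/III-3 ? II-1×II-2: ss|Ss|SS
S/III-4 aff II-4×II-5: Ss|SS
⇒ S over [I-1,I-2,II-1,II-2,II-3,II-4,II-5,III-1,III-2,III-3,III-4]: 2350 consistent
Z/I-1 ? ·: zz|Zz|ZZ
Z/I-2 aff ·: Zz|ZZ
Z/II-1 ? I-1×I-2: zz|Zz
Z/II-2 un ·: zz
Z/II-3 ? I-1×I-2: zz|Zz|ZZ
Z/II-4 aff I-1×I-2: Zz|ZZ
Z/II-5 ? ·: zz|Zz|ZZ
Z/III-1 un II-1×II-2: zz
Z/III-2 ? II-1×II-2: zz|Zz
Z/III-3 ? II-1×II-2: zz|Zz
Z/III-4 ? II-4×II-5: zz|Zz|ZZ
⇒ Z over [I-1,I-2,II-1,II-2,II-3,II-4,II-5,III-1,III-2,III-3,III-4]: 439 consistent

III-3 ∈ {FF SS Zz, FF SS zz, FF Ss Zz, FF Ss zz, FF ss Zz, FF ss zz, Ff SS Zz, Ff SS zz, Ff Ss Zz, Ff Ss zz, Ff ss Zz, Ff ss zz}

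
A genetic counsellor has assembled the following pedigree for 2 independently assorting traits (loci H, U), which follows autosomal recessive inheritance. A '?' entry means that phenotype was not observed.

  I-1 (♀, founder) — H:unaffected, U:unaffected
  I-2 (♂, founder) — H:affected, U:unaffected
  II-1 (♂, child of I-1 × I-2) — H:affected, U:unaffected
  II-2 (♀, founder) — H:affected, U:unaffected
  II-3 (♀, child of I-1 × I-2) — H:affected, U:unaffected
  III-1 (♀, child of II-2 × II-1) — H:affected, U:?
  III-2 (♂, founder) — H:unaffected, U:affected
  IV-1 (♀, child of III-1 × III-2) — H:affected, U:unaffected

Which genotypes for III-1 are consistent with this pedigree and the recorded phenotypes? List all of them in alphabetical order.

H/I-1 un ·: Hh
H/I-2 aff ·: hh
H/II-1 aff I-1×I-2: hh
H/II-2 aff ·: hh
H/II-3 aff I-1×I-2: hh
H/III-1 aff II-2×II-1: hh
H/III-2 un ·: Hh
H/IV-1 aff III-1×III-2: hh
⇒ H over [I-1,I-2,II-1,II-2,II-3,III-1,III-2,IV-1]: 1 consistent
U/I-1 un ·: UU|Uu
U/I-2 un ·: UU|Uu
U/II-1 un I-1×I-2: UU|Uu
U/II-2 un ·: UU|Uu
U/II-3 un I-1×I-2: UU|Uu
U/III-1 ? II-2×II-1: UU|Uu
U/III-2 aff ·: uu
U/IV-1 un III-1×III-2: Uu
⇒ U over [I-1,I-2,II-1,II-2,II-3,III-1,III-2,IV-1]: 45 consistent

III-1 ∈ {hh UU, hh Uu}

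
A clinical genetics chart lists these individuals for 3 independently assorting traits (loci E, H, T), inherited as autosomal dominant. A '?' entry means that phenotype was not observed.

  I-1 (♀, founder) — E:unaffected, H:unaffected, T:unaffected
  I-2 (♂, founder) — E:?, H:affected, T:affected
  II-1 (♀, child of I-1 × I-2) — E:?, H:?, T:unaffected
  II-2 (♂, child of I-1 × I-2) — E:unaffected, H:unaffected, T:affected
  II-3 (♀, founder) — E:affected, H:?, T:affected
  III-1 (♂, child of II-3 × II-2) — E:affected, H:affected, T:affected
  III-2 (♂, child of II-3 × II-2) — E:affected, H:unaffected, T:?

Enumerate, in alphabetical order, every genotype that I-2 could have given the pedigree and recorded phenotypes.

E/I-1 un ·: ee
E/I-2 ? ·: ee|Ee
E/II-1 ? I-1×I-2: ee|Ee
E/II-2 un I-1×I-2: ee
E/II-3 aff ·: Ee|EE
E/III-1 aff II-3×II-2: Ee
E/III-2 aff II-3×II-2: Ee
⇒ E over [I-1,I-2,II-1,II-2,II-3,III-1,III-2]: 6 consistent
H/I-1 un ·: hh
H/I-2 aff ·: Hh
H/II-1 ? I-1×I-2: hh|Hh
H/II-2 un I-1×I-2: hh
H/II-3 ? ·: Hh
H/III-1 aff II-3×II-2: Hh
H/III-2 un II-3×II-2: hh
⇒ H over [I-1,I-2,II-1,II-2,II-3,III-1,III-2]: 2 consistent
T/I-1 un ·: tt
T/I-2 aff ·: Tt
T/II-1 un I-1×I-2: tt
T/II-2 aff I-1×I-2: Tt
T/II-3 aff ·: Tt|TT
T/III-1 aff II-3×II-2: Tt|TT
T/III-2 ? II-3×II-2: tt|Tt|TT
⇒ T over [I-1,I-2,II-1,II-2,II-3,III-1,III-2]: 10 consistent

I-2 ∈ {Ee Hh Tt, ee Hh Tt}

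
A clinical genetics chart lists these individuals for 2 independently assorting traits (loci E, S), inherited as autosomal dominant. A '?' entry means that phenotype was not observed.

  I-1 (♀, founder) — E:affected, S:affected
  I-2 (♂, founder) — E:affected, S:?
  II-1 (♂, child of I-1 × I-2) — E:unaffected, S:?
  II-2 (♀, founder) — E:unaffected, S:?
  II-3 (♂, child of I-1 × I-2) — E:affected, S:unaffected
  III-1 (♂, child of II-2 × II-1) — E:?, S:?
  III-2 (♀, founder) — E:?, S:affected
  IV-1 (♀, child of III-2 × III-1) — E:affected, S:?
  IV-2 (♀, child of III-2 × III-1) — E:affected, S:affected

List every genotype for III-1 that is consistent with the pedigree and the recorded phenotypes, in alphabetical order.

E/I-1 aff ·: Ee
E/I-2 aff ·: Ee
E/II-1 un I-1×I-2: ee
E/II-2 un ·: ee
E/II-3 aff I-1×I-2: Ee|EE
E/III-1 ? II-2×II-1: ee
E/III-2 ? ·: Ee|EE
E/IV-1 aff III-2×III-1: Ee
E/IV-2 aff III-2×III-1: Ee
⇒ E over [I-1,I-2,II-1,II-2,II-3,III-1,III-2,IV-1,IV-2]: 4 consistent
S/I-1 aff ·: Ss
S/I-2 ? ·: ss|Ss
S/II-1 ? I-1×I-2: ss|Ss|SS
S/II-2 ? ·: ss|Ss|SS
S/II-3 un I-1×I-2: ss
S/III-1 ? II-2×II-1: ss|Ss|SS
S/III-2 aff ·: Ss|SS
S/IV-1 ? III-2×III-1: ss|Ss|SS
S/IV-2 aff III-2×III-1: Ss|SS
⇒ S over [I-1,I-2,II-1,II-2,II-3,III-1,III-2,IV-1,IV-2]: 174 consistent

III-1 ∈ {ee SS, ee Ss, ee ss}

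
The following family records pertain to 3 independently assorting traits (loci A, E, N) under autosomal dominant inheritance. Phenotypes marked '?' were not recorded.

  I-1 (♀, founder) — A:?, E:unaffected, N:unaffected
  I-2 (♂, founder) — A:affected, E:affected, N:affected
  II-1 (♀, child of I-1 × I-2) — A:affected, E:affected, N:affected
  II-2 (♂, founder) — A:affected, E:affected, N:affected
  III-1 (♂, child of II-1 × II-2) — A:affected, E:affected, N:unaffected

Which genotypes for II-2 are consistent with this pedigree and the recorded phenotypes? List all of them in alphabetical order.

II-2 ∈ {AA EE Nn, AA Ee Nn, Aa EE Nn, Aa Ee Nn}

A/I-1 ? ·: aa|Aa|AA
A/I-2 aff ·: Aa|AA
A/II-1 aff I-1×I-2: Aa|AA
A/II-2 aff ·: Aa|AA
A/III-1 aff II-1×II-2: Aa|AA
⇒ A over [I-1,I-2,II-1,II-2,III-1]: 32 consistent
E/I-1 un ·: ee
E/I-2 aff ·: Ee|EE
E/II-1 aff I-1×I-2: Ee
E/II-2 aff ·: Ee|EE
E/III-1 aff II-1×II-2: Ee|EE
⇒ E over [I-1,I-2,II-1,II-2,III-1]: 8 consistent
N/I-1 un ·: nn
N/I-2 aff ·: Nn|NN
N/II-1 aff I-1×I-2: Nn
N/II-2 aff ·: Nn
N/III-1 un II-1×II-2: nn
⇒ N over [I-1,I-2,II-1,II-2,III-1]: 2 consistent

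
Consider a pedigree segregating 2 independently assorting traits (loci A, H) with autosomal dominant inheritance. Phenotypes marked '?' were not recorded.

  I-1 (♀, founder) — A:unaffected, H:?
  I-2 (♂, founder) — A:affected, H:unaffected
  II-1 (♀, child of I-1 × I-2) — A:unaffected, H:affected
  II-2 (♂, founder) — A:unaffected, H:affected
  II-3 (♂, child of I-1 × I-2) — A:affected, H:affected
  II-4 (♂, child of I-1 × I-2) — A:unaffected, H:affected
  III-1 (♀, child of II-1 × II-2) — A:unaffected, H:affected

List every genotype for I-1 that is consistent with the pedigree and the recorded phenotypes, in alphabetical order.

I-1 ∈ {aa HH, aa Hh}

A/I-1 un ·: aa
A/I-2 aff ·: Aa
A/II-1 un I-1×I-2: aa
A/II-2 un ·: aa
A/II-3 aff I-1×I-2: Aa
A/II-4 un I-1×I-2: aa
A/III-1 un II-1×II-2: aa
⇒ A over [I-1,I-2,II-1,II-2,II-3,II-4,III-1]: 1 consistent
H/I-1 ? ·: Hh|HH
H/I-2 un ·: hh
H/II-1 aff I-1×I-2: Hh
H/II-2 aff ·: Hh|HH
H/II-3 aff I-1×I-2: Hh
H/II-4 aff I-1×I-2: Hh
H/III-1 aff II-1×II-2: Hh|HH
⇒ H over [I-1,I-2,II-1,II-2,II-3,II-4,III-1]: 8 consistent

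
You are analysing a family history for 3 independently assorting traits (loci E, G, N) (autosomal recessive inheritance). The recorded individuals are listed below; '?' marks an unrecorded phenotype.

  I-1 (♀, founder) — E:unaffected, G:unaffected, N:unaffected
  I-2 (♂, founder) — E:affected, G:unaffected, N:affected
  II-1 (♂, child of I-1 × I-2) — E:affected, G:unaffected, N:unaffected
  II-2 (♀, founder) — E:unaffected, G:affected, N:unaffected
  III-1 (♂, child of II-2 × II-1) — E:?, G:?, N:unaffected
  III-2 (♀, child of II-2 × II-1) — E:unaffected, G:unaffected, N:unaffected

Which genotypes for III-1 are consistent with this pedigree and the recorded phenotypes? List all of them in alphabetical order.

E/I-1 un ·: Ee
E/I-2 aff ·: ee
E/II-1 aff I-1×I-2: ee
E/II-2 un ·: EE|Ee
E/III-1 ? II-2×II-1: Ee|ee
E/III-2 un II-2×II-1: Ee
⇒ E over [I-1,I-2,II-1,II-2,III-1,III-2]: 3 consistent
G/I-1 un ·: GG|Gg
G/I-2 un ·: GG|Gg
G/II-1 un I-1×I-2: GG|Gg
G/II-2 aff ·: gg
G/III-1 ? II-2×II-1: Gg|gg
G/III-2 un II-2×II-1: Gg
⇒ G over [I-1,I-2,II-1,II-2,III-1,III-2]: 10 consistent
N/I-1 un ·: NN|Nn
N/I-2 aff ·: nn
N/II-1 un I-1×I-2: Nn
N/II-2 un ·: NN|Nn
N/III-1 un II-2×II-1: NN|Nn
N/III-2 un II-2×II-1: NN|Nn
⇒ N over [I-1,I-2,II-1,II-2,III-1,III-2]: 16 consistent

III-1 ∈ {Ee Gg NN, Ee Gg Nn, Ee gg NN, Ee gg Nn, ee Gg NN, ee Gg Nn, ee gg NN, ee gg Nn}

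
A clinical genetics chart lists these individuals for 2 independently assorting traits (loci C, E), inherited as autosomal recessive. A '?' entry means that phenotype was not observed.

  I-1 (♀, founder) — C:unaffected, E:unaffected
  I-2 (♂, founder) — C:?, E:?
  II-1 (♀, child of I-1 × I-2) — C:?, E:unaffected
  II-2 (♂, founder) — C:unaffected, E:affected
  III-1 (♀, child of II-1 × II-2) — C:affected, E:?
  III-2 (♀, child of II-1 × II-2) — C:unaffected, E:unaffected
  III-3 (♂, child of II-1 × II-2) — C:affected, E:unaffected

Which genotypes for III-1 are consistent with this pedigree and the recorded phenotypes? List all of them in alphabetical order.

III-1 ∈ {cc Ee, cc ee}

C/I-1 un ·: CC|Cc
C/I-2 ? ·: CC|Cc|cc
C/II-1 ? I-1×I-2: Cc|cc
C/II-2 un ·: Cc
C/III-1 aff II-1×II-2: cc
C/III-2 un II-1×II-2: CC|Cc
C/III-3 aff II-1×II-2: cc
⇒ C over [I-1,I-2,II-1,II-2,III-1,III-2,III-3]: 12 consistent
E/I-1 un ·: EE|Ee
E/I-2 ? ·: EE|Ee|ee
E/II-1 un I-1×I-2: EE|Ee
E/II-2 aff ·: ee
E/III-1 ? II-1×II-2: Ee|ee
E/III-2 un II-1×II-2: Ee
E/III-3 un II-1×II-2: Ee
⇒ E over [I-1,I-2,II-1,II-2,III-1,III-2,III-3]: 14 consistent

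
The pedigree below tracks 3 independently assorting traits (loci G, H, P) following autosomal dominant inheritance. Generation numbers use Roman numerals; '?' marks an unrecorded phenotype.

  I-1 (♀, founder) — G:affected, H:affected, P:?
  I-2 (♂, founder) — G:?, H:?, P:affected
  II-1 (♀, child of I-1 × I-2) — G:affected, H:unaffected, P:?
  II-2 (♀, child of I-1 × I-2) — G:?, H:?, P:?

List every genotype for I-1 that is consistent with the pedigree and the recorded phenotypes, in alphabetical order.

I-1 ∈ {GG Hh PP, GG Hh Pp, GG Hh pp, Gg Hh PP, Gg Hh Pp, Gg Hh pp}

G/I-1 aff ·: Gg|GG
G/I-2 ? ·: gg|Gg|GG
G/II-1 aff I-1×I-2: Gg|GG
G/II-2 ? I-1×I-2: gg|Gg|GG
⇒ G over [I-1,I-2,II-1,II-2]: 18 consistent
H/I-1 aff ·: Hh
H/I-2 ? ·: hh|Hh
H/II-1 un I-1×I-2: hh
H/II-2 ? I-1×I-2: hh|Hh|HH
⇒ H over [I-1,I-2,II-1,II-2]: 5 consistent
P/I-1 ? ·: pp|Pp|PP
P/I-2 aff ·: Pp|PP
P/II-1 ? I-1×I-2: pp|Pp|PP
P/II-2 ? I-1×I-2: pp|Pp|PP
⇒ P over [I-1,I-2,II-1,II-2]: 23 consistent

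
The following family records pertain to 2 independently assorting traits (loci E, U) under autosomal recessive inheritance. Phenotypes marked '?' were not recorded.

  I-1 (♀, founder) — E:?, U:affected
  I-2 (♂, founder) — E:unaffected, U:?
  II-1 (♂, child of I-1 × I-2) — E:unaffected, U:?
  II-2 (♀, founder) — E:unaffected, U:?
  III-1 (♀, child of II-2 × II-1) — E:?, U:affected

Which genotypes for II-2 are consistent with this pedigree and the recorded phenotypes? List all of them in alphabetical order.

II-2 ∈ {EE Uu, EE uu, Ee Uu, Ee uu}

E/I-1 ? ·: EE|Ee|ee
E/I-2 un ·: EE|Ee
E/II-1 un I-1×I-2: EE|Ee
E/II-2 un ·: EE|Ee
E/III-1 ? II-2×II-1: EE|Ee|ee
⇒ E over [I-1,I-2,II-1,II-2,III-1]: 37 consistent
U/I-1 aff ·: uu
U/I-2 ? ·: UU|Uu|uu
U/II-1 ? I-1×I-2: Uu|uu
U/II-2 ? ·: Uu|uu
U/III-1 aff II-2×II-1: uu
⇒ U over [I-1,I-2,II-1,II-2,III-1]: 8 consistent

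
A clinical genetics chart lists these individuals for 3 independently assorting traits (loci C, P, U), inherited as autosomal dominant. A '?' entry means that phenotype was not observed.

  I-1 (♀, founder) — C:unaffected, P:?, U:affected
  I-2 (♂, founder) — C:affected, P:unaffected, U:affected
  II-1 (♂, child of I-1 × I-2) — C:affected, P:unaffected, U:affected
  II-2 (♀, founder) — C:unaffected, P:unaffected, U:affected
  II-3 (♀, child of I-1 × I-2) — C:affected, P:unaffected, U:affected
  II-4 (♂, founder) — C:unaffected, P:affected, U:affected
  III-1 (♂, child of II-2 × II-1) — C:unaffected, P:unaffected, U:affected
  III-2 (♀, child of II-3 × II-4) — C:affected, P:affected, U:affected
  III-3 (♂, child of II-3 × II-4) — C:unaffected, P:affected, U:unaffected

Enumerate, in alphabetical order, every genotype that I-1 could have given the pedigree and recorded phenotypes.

I-1 ∈ {cc Pp UU, cc Pp Uu, cc pp UU, cc pp Uu}

C/I-1 un ·: cc
C/I-2 aff ·: Cc|CC
C/II-1 aff I-1×I-2: Cc
C/II-2 un ·: cc
C/II-3 aff I-1×I-2: Cc
C/II-4 un ·: cc
C/III-1 un II-2×II-1: cc
C/III-2 aff II-3×II-4: Cc
C/III-3 un II-3×II-4: cc
⇒ C over [I-1,I-2,II-1,II-2,II-3,II-4,III-1,III-2,III-3]: 2 consistent
P/I-1 ? ·: pp|Pp
P/I-2 un ·: pp
P/II-1 un I-1×I-2: pp
P/II-2 un ·: pp
P/II-3 un I-1×I-2: pp
P/II-4 aff ·: Pp|PP
P/III-1 un II-2×II-1: pp
P/III-2 aff II-3×II-4: Pp
P/III-3 aff II-3×II-4: Pp
⇒ P over [I-1,I-2,II-1,II-2,II-3,II-4,III-1,III-2,III-3]: 4 consistent
U/I-1 aff ·: Uu|UU
U/I-2 aff ·: Uu|UU
U/II-1 aff I-1×I-2: Uu|UU
U/II-2 aff ·: Uu|UU
U/II-3 aff I-1×I-2: Uu
U/II-4 aff ·: Uu
U/III-1 aff II-2×II-1: Uu|UU
U/III-2 aff II-3×II-4: Uu|UU
U/III-3 un II-3×II-4: uu
⇒ U over [I-1,I-2,II-1,II-2,II-3,II-4,III-1,III-2,III-3]: 42 consistent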